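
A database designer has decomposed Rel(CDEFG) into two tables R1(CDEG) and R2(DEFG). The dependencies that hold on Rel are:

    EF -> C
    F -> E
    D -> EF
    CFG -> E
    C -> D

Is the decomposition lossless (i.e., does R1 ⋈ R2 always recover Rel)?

Yes

Common attributes: R1 ∩ R2 = {DEG}.
Closure of {DEG}: D → EF applies, adding F; EF → C applies, adding C. So (DEG)⁺ = {CDEFG}.
This closure contains every attribute of R1, so R1 ∩ R2 → R1. The join is lossless.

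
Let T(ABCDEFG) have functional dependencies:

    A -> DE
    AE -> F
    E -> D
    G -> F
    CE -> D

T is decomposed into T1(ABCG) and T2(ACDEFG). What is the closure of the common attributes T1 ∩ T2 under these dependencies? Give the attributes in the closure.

T1 ∩ T2 = {ACG}.
A → DE applies, adding DE
AE → F applies, adding F
Closure: {ACDEFG}.

ACDEFG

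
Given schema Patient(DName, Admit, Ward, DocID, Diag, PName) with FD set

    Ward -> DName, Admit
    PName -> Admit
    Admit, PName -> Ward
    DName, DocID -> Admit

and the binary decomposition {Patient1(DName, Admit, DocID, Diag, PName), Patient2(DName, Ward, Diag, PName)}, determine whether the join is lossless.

Common attributes: Patient1 ∩ Patient2 = {DName, Diag, PName}.
Closure of {DName, Diag, PName}: PName → Admit applies, adding Admit; Admit, PName → Ward applies, adding Ward. So (DName, Diag, PName)⁺ = {DName, Admit, Ward, Diag, PName}.
This closure contains every attribute of Patient2, so Patient1 ∩ Patient2 → Patient2. The join is lossless.

Yes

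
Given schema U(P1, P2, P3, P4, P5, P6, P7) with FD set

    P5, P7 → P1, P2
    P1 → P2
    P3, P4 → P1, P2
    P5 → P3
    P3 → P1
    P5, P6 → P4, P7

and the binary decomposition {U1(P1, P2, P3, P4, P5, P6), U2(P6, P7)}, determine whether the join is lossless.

Common attributes: U1 ∩ U2 = {P6}.
No dependency enlarges {P6}, so (P6)⁺ = {P6}.
The closure contains neither all of U1 = {P1, P2, P3, P4, P5, P6} nor all of U2 = {P6, P7}, so the common attributes are not a superkey of either fragment. The join is lossy.

No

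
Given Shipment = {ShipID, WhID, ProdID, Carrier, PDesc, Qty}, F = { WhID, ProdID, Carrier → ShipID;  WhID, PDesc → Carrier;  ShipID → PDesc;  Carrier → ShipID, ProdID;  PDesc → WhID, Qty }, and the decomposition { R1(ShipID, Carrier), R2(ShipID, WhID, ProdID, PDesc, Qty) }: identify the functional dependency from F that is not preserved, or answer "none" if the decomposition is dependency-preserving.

WhID, ProdID, Carrier → ShipID: restricted closure across fragments reaches ShipID.
WhID, PDesc → Carrier: restricted closure across fragments reaches Carrier.
ShipID → PDesc lies within R2.
Carrier → ShipID, ProdID: restricted closure across fragments reaches ShipID, ProdID.
PDesc → WhID, Qty lies within R2.
Every dependency is enforceable on the fragments, so the decomposition is dependency-preserving.

none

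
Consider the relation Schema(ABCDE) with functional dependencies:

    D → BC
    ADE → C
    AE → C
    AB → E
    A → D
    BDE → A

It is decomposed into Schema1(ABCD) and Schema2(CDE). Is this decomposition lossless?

No

Common attributes: Schema1 ∩ Schema2 = {CD}.
Closure of {CD}: D → BC applies, adding B. So (CD)⁺ = {BCD}.
The closure contains neither all of Schema1 = {ABCD} nor all of Schema2 = {CDE}, so the common attributes are not a superkey of either fragment. The join is lossy.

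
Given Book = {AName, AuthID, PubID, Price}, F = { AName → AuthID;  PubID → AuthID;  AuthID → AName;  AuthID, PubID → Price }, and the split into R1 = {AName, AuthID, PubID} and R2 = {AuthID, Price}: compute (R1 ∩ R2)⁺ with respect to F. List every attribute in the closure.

AName, AuthID

R1 ∩ R2 = {AuthID}.
AuthID → AName applies, adding AName
Closure: {AName, AuthID}.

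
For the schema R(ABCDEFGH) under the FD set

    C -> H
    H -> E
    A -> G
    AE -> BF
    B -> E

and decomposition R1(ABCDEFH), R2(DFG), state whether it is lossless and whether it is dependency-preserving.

Lossless test: (DF)⁺ = {DF}, which is a superkey of neither fragment — lossy.
Dependency preservation: the restricted closure of {A} across the fragments never reaches {G}, so A → G cannot be enforced without a join — not preserved.

lossy and not dependency-preserving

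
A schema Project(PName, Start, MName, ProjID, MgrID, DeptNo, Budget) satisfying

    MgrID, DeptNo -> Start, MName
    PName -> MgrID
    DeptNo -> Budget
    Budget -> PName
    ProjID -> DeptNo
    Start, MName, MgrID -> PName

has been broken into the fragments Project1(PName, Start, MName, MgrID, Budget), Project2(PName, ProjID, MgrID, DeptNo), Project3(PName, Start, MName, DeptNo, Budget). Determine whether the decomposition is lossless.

Yes

Chase test. Columns are PName, Start, MName, ProjID, MgrID, DeptNo, Budget; row i has aⱼ where attribute j ∈ Projecti, else bᵢⱼ.
Initial tableau (one row per fragment):
  row 1: a1 a2 a3 b14 a5 b16 a7
  row 2: a1 b22 b23 a4 a5 a6 b27
  row 3: a1 a2 a3 b34 b35 a6 a7
Rows 1 and 3 agree on PName; apply PName→MgrID and equate their MgrID entries.
Rows 2 and 3 agree on DeptNo; apply DeptNo→Budget and equate their Budget entries.
Rows 2 and 3 agree on MgrID, DeptNo; apply MgrID, DeptNo→Start, MName and equate their Start, MName entries.
Row 2 is now all distinguished symbols — the join is lossless.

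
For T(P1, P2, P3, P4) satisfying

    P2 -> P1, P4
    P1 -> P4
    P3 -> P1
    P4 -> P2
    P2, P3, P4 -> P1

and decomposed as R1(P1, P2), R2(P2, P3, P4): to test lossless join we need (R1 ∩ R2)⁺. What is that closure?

P1, P2, P4

R1 ∩ R2 = {P2}.
P2 → P1, P4 applies, adding P1, P4
Closure: {P1, P2, P4}.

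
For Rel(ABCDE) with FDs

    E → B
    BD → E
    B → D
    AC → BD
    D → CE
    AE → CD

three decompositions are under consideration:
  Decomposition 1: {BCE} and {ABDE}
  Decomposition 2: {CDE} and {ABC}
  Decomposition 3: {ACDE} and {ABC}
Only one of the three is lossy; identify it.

Decomposition 1: common = {BE}, closure = {BCDE} → lossless.
Decomposition 2: common = {C}, closure = {C} → lossy.
Decomposition 3: common = {AC}, closure = {ABCDE} → lossless.

Decomposition 2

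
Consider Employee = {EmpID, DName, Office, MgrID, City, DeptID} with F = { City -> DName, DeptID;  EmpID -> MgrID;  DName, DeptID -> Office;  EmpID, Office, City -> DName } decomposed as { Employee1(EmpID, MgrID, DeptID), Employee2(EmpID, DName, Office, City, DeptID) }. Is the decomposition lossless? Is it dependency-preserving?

Lossless test: (EmpID, DeptID)⁺ = {EmpID, MgrID, DeptID}, which contains all of one fragment — lossless.
Dependency preservation: every FD's attributes lie within a single fragment, so each can be enforced locally — preserved.

lossless and dependency-preserving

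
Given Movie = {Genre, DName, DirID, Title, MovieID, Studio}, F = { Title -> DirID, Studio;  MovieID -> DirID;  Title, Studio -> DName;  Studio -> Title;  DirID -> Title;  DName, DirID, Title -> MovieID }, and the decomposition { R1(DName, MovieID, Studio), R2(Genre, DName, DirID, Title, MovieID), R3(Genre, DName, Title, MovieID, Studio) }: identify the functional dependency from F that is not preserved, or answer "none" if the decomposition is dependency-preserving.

none

Title → DirID, Studio: restricted closure across fragments reaches DirID, Studio.
MovieID → DirID lies within R2.
Title, Studio → DName lies within R3.
Studio → Title lies within R3.
DirID → Title lies within R2.
DName, DirID, Title → MovieID lies within R2.
Every dependency is enforceable on the fragments, so the decomposition is dependency-preserving.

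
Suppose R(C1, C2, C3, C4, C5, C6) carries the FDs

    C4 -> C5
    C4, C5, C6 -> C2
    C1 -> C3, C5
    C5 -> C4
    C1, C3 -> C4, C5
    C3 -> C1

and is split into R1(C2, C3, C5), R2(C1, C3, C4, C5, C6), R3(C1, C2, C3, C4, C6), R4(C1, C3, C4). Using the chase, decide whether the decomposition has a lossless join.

Chase test. Columns are C1, C2, C3, C4, C5, C6; row i has aⱼ where attribute j ∈ Ri, else bᵢⱼ.
Initial tableau (one row per fragment):
  row 1: b11 a2 a3 b14 a5 b16
  row 2: a1 b22 a3 a4 a5 a6
  row 3: a1 a2 a3 a4 b35 a6
  row 4: a1 b42 a3 a4 b45 b46
Rows 2 and 3 agree on C4; apply C4→C5 and equate their C5 entries.
Rows 2 and 4 agree on C4; apply C4→C5 and equate their C5 entries.
Rows 2 and 3 agree on C4, C5, C6; apply C4, C5, C6→C2 and equate their C2 entries.
Rows 1 and 2 agree on C5; apply C5→C4 and equate their C4 entries.
Rows 1 and 2 agree on C3; apply C3→C1 and equate their C1 entries.
Row 2 is now all distinguished symbols — the join is lossless.

Yes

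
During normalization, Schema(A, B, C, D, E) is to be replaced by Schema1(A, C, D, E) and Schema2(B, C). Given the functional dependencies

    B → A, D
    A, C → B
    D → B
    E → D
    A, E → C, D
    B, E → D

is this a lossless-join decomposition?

Common attributes: Schema1 ∩ Schema2 = {C}.
No dependency enlarges {C}, so (C)⁺ = {C}.
The closure contains neither all of Schema1 = {A, C, D, E} nor all of Schema2 = {B, C}, so the common attributes are not a superkey of either fragment. The join is lossy.

No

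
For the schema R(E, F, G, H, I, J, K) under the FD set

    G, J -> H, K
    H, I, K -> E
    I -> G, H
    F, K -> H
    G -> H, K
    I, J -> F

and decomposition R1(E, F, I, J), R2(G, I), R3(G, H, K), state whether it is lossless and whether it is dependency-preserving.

Lossless test (chase): Rows 1 and 2 agree on I; apply I→G, H and equate their G, H entries. Rows 1 and 2 agree on G; apply G→H, K and equate their H, K entries. Rows 1 and 3 agree on G; apply G→H, K and equate their H, K entries. Rows 1 and 2 agree on H, I, K; apply H, I, K→E and equate their E entries. Row 1 is now all distinguished symbols — the join is lossless.
Dependency preservation: the restricted closure of {F, K} across the fragments never reaches {H}, so F, K → H cannot be enforced without a join — not preserved.

lossless but not dependency-preserving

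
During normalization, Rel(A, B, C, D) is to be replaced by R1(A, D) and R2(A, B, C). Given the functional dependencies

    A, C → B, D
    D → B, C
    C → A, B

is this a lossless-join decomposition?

No

Common attributes: R1 ∩ R2 = {A}.
No dependency enlarges {A}, so (A)⁺ = {A}.
The closure contains neither all of R1 = {A, D} nor all of R2 = {A, B, C}, so the common attributes are not a superkey of either fragment. The join is lossy.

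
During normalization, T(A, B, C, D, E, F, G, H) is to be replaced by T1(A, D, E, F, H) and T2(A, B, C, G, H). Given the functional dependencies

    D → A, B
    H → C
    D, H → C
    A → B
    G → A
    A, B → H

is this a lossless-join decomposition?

Common attributes: T1 ∩ T2 = {A, H}.
Closure of {A, H}: H → C applies, adding C; A → B applies, adding B. So (A, H)⁺ = {A, B, C, H}.
The closure contains neither all of T1 = {A, D, E, F, H} nor all of T2 = {A, B, C, G, H}, so the common attributes are not a superkey of either fragment. The join is lossy.

No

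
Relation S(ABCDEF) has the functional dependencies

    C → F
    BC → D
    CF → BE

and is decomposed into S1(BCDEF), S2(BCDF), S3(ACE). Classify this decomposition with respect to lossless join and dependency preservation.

Lossless test (chase): Rows 1 and 3 agree on C; apply C→F and equate their F entries. Rows 1 and 2 agree on CF; apply CF→BE and equate their BE entries. Rows 1 and 3 agree on CF; apply CF→BE and equate their BE entries. Rows 1 and 3 agree on BC; apply BC→D and equate their D entries. Row 3 is now all distinguished symbols — the join is lossless.
Dependency preservation: every FD's attributes lie within a single fragment, so each can be enforced locally — preserved.

lossless and dependency-preserving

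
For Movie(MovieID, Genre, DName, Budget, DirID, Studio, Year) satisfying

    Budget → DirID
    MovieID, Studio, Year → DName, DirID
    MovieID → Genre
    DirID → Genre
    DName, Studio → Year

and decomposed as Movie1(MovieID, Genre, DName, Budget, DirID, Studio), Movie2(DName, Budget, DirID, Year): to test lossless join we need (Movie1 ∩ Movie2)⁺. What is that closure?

Genre, DName, Budget, DirID

Movie1 ∩ Movie2 = {DName, Budget, DirID}.
DirID → Genre applies, adding Genre
Closure: {Genre, DName, Budget, DirID}.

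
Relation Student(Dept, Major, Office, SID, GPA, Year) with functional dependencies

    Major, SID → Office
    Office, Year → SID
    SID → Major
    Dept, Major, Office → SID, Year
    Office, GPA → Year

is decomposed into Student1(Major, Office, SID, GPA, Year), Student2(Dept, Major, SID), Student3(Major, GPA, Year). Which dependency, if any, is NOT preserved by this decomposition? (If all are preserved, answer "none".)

Dept, Major, Office → SID, Year

Check Dept, Major, Office → SID, Year: no single fragment contains all of {Dept, Major, Office, SID, Year}, and the restricted closure of {Dept, Major, Office} across the fragments never reaches {SID, Year}.
Major, SID → Office is preserved.
Office, Year → SID is preserved.
SID → Major is preserved.
Office, GPA → Year is preserved.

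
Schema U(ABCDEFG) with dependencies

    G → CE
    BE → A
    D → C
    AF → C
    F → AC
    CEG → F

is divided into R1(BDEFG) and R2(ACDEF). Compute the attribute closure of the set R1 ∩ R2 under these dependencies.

ACDEF

R1 ∩ R2 = {DEF}.
D → C applies, adding C
F → AC applies, adding A
Closure: {ACDEF}.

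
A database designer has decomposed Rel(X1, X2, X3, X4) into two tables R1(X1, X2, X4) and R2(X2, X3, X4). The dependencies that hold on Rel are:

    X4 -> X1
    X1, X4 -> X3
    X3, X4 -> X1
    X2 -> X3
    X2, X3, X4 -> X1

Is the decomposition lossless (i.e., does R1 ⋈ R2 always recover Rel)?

Yes

Common attributes: R1 ∩ R2 = {X2, X4}.
Closure of {X2, X4}: X4 → X1 applies, adding X1; X1, X4 → X3 applies, adding X3. So (X2, X4)⁺ = {X1, X2, X3, X4}.
This closure contains every attribute of R1, so R1 ∩ R2 → R1. The join is lossless.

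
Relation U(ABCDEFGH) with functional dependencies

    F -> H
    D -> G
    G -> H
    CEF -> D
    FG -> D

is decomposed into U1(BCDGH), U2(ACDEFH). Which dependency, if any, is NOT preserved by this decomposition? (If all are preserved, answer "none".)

Check FG → D: no single fragment contains all of {DFG}, and the restricted closure of {FG} across the fragments never reaches {D}.
F → H is preserved.
D → G is preserved.
G → H is preserved.
CEF → D is preserved.

FG -> D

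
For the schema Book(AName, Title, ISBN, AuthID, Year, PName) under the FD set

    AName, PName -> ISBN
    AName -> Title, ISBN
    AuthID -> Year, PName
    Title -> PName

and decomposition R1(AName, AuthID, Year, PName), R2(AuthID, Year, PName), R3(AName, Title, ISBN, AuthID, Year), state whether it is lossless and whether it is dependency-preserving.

lossless but not dependency-preserving

Lossless test (chase): Rows 1 and 3 agree on AName; apply AName→Title, ISBN and equate their Title, ISBN entries. Rows 1 and 3 agree on AuthID; apply AuthID→Year, PName and equate their Year, PName entries. Row 1 is now all distinguished symbols — the join is lossless.
Dependency preservation: the restricted closure of {Title} across the fragments never reaches {PName}, so Title → PName cannot be enforced without a join — not preserved.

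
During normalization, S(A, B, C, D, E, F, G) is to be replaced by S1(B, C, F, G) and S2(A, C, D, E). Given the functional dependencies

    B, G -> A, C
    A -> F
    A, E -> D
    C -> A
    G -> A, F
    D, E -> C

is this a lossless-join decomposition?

No

Common attributes: S1 ∩ S2 = {C}.
Closure of {C}: C → A applies, adding A; A → F applies, adding F. So (C)⁺ = {A, C, F}.
The closure contains neither all of S1 = {B, C, F, G} nor all of S2 = {A, C, D, E}, so the common attributes are not a superkey of either fragment. The join is lossy.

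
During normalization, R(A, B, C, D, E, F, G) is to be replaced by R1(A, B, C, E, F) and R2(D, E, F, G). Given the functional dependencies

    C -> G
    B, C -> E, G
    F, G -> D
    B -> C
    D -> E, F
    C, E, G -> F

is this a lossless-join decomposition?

No

Common attributes: R1 ∩ R2 = {E, F}.
No dependency enlarges {E, F}, so (E, F)⁺ = {E, F}.
The closure contains neither all of R1 = {A, B, C, E, F} nor all of R2 = {D, E, F, G}, so the common attributes are not a superkey of either fragment. The join is lossy.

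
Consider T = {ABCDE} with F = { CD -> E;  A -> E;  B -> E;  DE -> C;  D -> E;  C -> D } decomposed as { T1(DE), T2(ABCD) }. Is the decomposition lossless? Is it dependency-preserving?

lossless but not dependency-preserving

Lossless test: (D)⁺ = {CDE}, which contains all of one fragment — lossless.
Dependency preservation: the restricted closure of {A} across the fragments never reaches {E}, so A → E cannot be enforced without a join — not preserved.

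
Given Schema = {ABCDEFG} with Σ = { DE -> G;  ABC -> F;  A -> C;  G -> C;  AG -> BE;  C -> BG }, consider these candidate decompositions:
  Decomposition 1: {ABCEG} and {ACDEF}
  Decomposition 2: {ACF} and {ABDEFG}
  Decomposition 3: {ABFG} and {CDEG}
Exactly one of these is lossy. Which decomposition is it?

Decomposition 3

Decomposition 1: common = {ACE}, closure = {ABCEFG} → lossless.
Decomposition 2: common = {AF}, closure = {ABCEFG} → lossless.
Decomposition 3: common = {G}, closure = {BCG} → lossy.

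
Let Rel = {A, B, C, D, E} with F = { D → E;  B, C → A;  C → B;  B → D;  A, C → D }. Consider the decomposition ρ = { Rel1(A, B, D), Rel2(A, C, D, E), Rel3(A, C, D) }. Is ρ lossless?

Chase test. Columns are A, B, C, D, E; row i has aⱼ where attribute j ∈ Reli, else bᵢⱼ.
Initial tableau (one row per fragment):
  row 1: a1 a2 b13 a4 b15
  row 2: a1 b22 a3 a4 a5
  row 3: a1 b32 a3 a4 b35
Rows 1 and 2 agree on D; apply D→E and equate their E entries.
Rows 1 and 3 agree on D; apply D→E and equate their E entries.
Rows 2 and 3 agree on C; apply C→B and equate their B entries.
No row becomes fully distinguished — the join is lossy.

No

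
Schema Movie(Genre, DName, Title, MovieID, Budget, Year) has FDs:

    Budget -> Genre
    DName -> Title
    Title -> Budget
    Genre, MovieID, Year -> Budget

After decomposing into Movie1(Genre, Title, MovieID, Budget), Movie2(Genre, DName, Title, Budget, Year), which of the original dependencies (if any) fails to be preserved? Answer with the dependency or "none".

Genre, MovieID, Year -> Budget

Check Genre, MovieID, Year → Budget: no single fragment contains all of {Genre, MovieID, Budget, Year}, and the restricted closure of {Genre, MovieID, Year} across the fragments never reaches {Budget}.
Budget → Genre is preserved.
DName → Title is preserved.
Title → Budget is preserved.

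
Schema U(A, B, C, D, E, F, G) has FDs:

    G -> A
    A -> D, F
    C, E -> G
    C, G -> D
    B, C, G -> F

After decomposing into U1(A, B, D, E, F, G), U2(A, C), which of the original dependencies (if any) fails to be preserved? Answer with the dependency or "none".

C, E -> G

Check C, E → G: no single fragment contains all of {C, E, G}, and the restricted closure of {C, E} across the fragments never reaches {G}.
G → A is preserved.
A → D, F is preserved.
C, G → D is preserved.
B, C, G → F is preserved.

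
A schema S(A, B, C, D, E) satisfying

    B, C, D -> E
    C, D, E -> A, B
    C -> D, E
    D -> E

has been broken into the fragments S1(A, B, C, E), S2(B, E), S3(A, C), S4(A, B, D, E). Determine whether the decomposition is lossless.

Chase test. Columns are A, B, C, D, E; row i has aⱼ where attribute j ∈ Si, else bᵢⱼ.
Initial tableau (one row per fragment):
  row 1: a1 a2 a3 b14 a5
  row 2: b21 a2 b23 b24 a5
  row 3: a1 b32 a3 b34 b35
  row 4: a1 a2 b43 a4 a5
Rows 1 and 3 agree on C; apply C→D, E and equate their D, E entries.
Rows 1 and 3 agree on C, D, E; apply C, D, E→A, B and equate their A, B entries.
No row becomes fully distinguished — the join is lossy.

No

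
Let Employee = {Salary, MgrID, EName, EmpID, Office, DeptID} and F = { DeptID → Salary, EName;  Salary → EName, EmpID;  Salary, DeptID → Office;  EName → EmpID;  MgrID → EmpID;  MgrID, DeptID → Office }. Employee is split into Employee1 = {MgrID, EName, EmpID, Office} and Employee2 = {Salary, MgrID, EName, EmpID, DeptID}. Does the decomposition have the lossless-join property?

Common attributes: Employee1 ∩ Employee2 = {MgrID, EName, EmpID}.
No dependency enlarges {MgrID, EName, EmpID}, so (MgrID, EName, EmpID)⁺ = {MgrID, EName, EmpID}.
The closure contains neither all of Employee1 = {MgrID, EName, EmpID, Office} nor all of Employee2 = {Salary, MgrID, EName, EmpID, DeptID}, so the common attributes are not a superkey of either fragment. The join is lossy.

No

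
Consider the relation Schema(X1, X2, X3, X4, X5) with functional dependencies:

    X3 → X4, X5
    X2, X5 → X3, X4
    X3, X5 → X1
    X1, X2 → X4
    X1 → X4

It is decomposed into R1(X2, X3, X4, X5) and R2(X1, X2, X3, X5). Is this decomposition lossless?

Yes

Common attributes: R1 ∩ R2 = {X2, X3, X5}.
Closure of {X2, X3, X5}: X3 → X4, X5 applies, adding X4; X3, X5 → X1 applies, adding X1. So (X2, X3, X5)⁺ = {X1, X2, X3, X4, X5}.
This closure contains every attribute of R1, so R1 ∩ R2 → R1. The join is lossless.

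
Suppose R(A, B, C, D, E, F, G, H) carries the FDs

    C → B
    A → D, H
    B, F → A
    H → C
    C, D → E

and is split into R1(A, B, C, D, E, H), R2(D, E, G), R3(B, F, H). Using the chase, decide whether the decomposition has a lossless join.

Chase test. Columns are A, B, C, D, E, F, G, H; row i has aⱼ where attribute j ∈ Ri, else bᵢⱼ.
Initial tableau (one row per fragment):
  row 1: a1 a2 a3 a4 a5 b16 b17 a8
  row 2: b21 b22 b23 a4 a5 b26 a7 b28
  row 3: b31 a2 b33 b34 b35 a6 b37 a8
Rows 1 and 3 agree on H; apply H→C and equate their C entries.
No row becomes fully distinguished — the join is lossy.

No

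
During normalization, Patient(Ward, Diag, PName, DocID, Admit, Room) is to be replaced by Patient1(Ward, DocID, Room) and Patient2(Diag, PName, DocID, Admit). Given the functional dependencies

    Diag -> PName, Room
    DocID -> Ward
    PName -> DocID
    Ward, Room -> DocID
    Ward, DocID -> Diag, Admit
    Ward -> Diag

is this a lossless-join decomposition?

Yes

Common attributes: Patient1 ∩ Patient2 = {DocID}.
Closure of {DocID}: DocID → Ward applies, adding Ward; Ward, DocID → Diag, Admit applies, adding Diag, Admit; Diag → PName, Room applies, adding PName, Room. So (DocID)⁺ = {Ward, Diag, PName, DocID, Admit, Room}.
This closure contains every attribute of Patient1, so Patient1 ∩ Patient2 → Patient1. The join is lossless.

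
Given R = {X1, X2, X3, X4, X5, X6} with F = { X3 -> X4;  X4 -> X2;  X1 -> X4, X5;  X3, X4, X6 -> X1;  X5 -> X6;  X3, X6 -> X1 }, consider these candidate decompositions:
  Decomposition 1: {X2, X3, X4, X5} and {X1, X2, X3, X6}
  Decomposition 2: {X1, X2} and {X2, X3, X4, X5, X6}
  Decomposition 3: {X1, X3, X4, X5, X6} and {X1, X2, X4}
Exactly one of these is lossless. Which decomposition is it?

Decomposition 1: common = {X2, X3}, closure = {X2, X3, X4} → lossy.
Decomposition 2: common = {X2}, closure = {X2} → lossy.
Decomposition 3: common = {X1, X4}, closure = {X1, X2, X4, X5, X6} → lossless.

Decomposition 3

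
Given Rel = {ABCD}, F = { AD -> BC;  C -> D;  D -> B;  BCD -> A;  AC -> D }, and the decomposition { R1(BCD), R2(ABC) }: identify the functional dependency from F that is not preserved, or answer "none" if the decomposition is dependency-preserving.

AD -> BC

Check AD → BC: no single fragment contains all of {ABCD}, and the restricted closure of {AD} across the fragments never reaches {BC}.
C → D is preserved.
D → B is preserved.
BCD → A is preserved.
AC → D is preserved.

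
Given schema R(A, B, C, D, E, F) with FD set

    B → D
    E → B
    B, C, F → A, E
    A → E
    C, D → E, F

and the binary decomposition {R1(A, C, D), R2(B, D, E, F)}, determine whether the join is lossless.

No

Common attributes: R1 ∩ R2 = {D}.
No dependency enlarges {D}, so (D)⁺ = {D}.
The closure contains neither all of R1 = {A, C, D} nor all of R2 = {B, D, E, F}, so the common attributes are not a superkey of either fragment. The join is lossy.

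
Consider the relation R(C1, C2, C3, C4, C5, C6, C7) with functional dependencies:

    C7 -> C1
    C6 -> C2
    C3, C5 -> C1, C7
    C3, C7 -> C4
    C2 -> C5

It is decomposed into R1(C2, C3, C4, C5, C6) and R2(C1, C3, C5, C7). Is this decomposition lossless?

Yes

Common attributes: R1 ∩ R2 = {C3, C5}.
Closure of {C3, C5}: C3, C5 → C1, C7 applies, adding C1, C7; C3, C7 → C4 applies, adding C4. So (C3, C5)⁺ = {C1, C3, C4, C5, C7}.
This closure contains every attribute of R2, so R1 ∩ R2 → R2. The join is lossless.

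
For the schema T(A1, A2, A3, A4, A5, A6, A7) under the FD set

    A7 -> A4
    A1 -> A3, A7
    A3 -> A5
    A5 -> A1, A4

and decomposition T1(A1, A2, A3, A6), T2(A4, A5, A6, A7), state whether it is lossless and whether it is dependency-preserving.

Lossless test: (A6)⁺ = {A6}, which is a superkey of neither fragment — lossy.
Dependency preservation: the restricted closure of {A1} across the fragments never reaches {A3, A7}, so A1 → A3, A7 cannot be enforced without a join — not preserved.

lossy and not dependency-preserving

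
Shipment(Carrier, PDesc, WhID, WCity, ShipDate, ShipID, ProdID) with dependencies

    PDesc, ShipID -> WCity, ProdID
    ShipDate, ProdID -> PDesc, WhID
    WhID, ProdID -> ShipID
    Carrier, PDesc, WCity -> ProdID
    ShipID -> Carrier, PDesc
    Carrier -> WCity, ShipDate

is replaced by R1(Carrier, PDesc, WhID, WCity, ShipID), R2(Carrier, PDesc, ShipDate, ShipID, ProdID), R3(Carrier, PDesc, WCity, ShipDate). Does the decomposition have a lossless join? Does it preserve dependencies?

lossless but not dependency-preserving

Lossless test (chase): Rows 1 and 2 agree on PDesc, ShipID; apply PDesc, ShipID→WCity, ProdID and equate their WCity, ProdID entries. Rows 1 and 3 agree on Carrier, PDesc, WCity; apply Carrier, PDesc, WCity→ProdID and equate their ProdID entries. Rows 1 and 2 agree on Carrier; apply Carrier→WCity, ShipDate and equate their WCity, ShipDate entries. Rows 1 and 2 agree on ShipDate, ProdID; apply ShipDate, ProdID→PDesc, WhID and equate their PDesc, WhID entries. Rows 1 and 3 agree on ShipDate, ProdID; apply ShipDate, ProdID→PDesc, WhID and equate their PDesc, WhID entries. Rows 1 and 3 agree on WhID, ProdID; apply WhID, ProdID→ShipID and equate their ShipID entries. Row 1 is now all distinguished symbols — the join is lossless.
Dependency preservation: the restricted closure of {WhID, ProdID} across the fragments never reaches {ShipID}, so WhID, ProdID → ShipID cannot be enforced without a join — not preserved.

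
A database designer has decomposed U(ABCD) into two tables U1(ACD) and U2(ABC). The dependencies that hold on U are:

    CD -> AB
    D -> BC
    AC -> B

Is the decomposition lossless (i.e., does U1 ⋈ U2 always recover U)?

Common attributes: U1 ∩ U2 = {AC}.
Closure of {AC}: AC → B applies, adding B. So (AC)⁺ = {ABC}.
This closure contains every attribute of U2, so U1 ∩ U2 → U2. The join is lossless.

Yes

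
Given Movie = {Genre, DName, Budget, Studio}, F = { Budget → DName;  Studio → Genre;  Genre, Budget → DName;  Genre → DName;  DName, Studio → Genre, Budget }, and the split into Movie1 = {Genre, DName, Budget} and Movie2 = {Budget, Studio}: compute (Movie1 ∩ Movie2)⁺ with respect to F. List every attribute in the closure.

DName, Budget

Movie1 ∩ Movie2 = {Budget}.
Budget → DName applies, adding DName
Closure: {DName, Budget}.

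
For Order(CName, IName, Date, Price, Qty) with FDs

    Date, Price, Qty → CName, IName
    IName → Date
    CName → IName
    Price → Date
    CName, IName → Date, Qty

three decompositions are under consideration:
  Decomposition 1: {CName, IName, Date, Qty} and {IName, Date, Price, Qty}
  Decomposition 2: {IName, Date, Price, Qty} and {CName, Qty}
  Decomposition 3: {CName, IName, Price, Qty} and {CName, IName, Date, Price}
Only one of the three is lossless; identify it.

Decomposition 3

Decomposition 1: common = {IName, Date, Qty}, closure = {IName, Date, Qty} → lossy.
Decomposition 2: common = {Qty}, closure = {Qty} → lossy.
Decomposition 3: common = {CName, IName, Price}, closure = {CName, IName, Date, Price, Qty} → lossless.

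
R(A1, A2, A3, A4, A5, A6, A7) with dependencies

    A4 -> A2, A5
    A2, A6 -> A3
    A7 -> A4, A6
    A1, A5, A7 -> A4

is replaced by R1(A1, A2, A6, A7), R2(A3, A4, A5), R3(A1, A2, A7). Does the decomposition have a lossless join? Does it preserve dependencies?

Lossless test (chase): Rows 1 and 3 agree on A7; apply A7→A4, A6 and equate their A4, A6 entries. Rows 1 and 3 agree on A4; apply A4→A2, A5 and equate their A2, A5 entries. Rows 1 and 3 agree on A2, A6; apply A2, A6→A3 and equate their A3 entries. No row becomes fully distinguished — the join is lossy.
Dependency preservation: the restricted closure of {A4} across the fragments never reaches {A2, A5}, so A4 → A2, A5 cannot be enforced without a join — not preserved.

lossy and not dependency-preserving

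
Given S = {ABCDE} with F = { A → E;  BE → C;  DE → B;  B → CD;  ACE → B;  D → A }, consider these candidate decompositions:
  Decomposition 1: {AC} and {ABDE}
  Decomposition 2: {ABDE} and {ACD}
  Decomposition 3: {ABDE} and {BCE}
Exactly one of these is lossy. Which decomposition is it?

Decomposition 1: common = {A}, closure = {AE} → lossy.
Decomposition 2: common = {AD}, closure = {ABCDE} → lossless.
Decomposition 3: common = {BE}, closure = {ABCDE} → lossless.

Decomposition 1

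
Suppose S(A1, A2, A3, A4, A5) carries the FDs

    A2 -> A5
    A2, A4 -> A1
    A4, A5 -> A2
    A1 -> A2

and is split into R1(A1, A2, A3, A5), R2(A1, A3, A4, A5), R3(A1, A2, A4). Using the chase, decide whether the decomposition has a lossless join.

Chase test. Columns are A1, A2, A3, A4, A5; row i has aⱼ where attribute j ∈ Ri, else bᵢⱼ.
Initial tableau (one row per fragment):
  row 1: a1 a2 a3 b14 a5
  row 2: a1 b22 a3 a4 a5
  row 3: a1 a2 b33 a4 b35
Rows 1 and 3 agree on A2; apply A2→A5 and equate their A5 entries.
Rows 2 and 3 agree on A4, A5; apply A4, A5→A2 and equate their A2 entries.
Row 2 is now all distinguished symbols — the join is lossless.

Yes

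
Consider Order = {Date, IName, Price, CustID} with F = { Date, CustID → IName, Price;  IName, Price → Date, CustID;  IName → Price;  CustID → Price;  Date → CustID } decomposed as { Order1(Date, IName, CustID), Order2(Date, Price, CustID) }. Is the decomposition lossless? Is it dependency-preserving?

Lossless test: (Date, CustID)⁺ = {Date, IName, Price, CustID}, which contains all of one fragment — lossless.
Dependency preservation: Date, CustID → IName, Price; IName, Price → Date, CustID; IName → Price are not contained in any single fragment, but the restricted closure of each left-hand side across the fragments still reaches the right-hand side; the remaining FDs each lie inside some fragment. All dependencies are preserved.

lossless and dependency-preserving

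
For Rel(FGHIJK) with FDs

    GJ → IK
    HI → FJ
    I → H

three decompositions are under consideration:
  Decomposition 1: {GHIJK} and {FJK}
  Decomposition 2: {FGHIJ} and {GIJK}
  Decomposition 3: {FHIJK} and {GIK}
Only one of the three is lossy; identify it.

Decomposition 1

Decomposition 1: common = {JK}, closure = {JK} → lossy.
Decomposition 2: common = {GIJ}, closure = {FGHIJK} → lossless.
Decomposition 3: common = {IK}, closure = {FHIJK} → lossless.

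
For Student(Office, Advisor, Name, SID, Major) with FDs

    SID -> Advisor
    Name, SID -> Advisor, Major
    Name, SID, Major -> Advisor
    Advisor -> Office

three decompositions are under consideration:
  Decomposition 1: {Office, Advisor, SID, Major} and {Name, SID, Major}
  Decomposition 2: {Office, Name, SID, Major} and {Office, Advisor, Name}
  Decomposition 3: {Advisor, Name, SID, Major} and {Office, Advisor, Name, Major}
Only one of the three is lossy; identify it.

Decomposition 1: common = {SID, Major}, closure = {Office, Advisor, SID, Major} → lossless.
Decomposition 2: common = {Office, Name}, closure = {Office, Name} → lossy.
Decomposition 3: common = {Advisor, Name, Major}, closure = {Office, Advisor, Name, Major} → lossless.

Decomposition 2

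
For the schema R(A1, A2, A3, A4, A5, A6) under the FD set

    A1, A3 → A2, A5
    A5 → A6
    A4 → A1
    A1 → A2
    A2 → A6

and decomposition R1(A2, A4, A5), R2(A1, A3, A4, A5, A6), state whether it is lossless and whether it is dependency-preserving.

lossless but not dependency-preserving

Lossless test: (A4, A5)⁺ = {A1, A2, A4, A5, A6}, which contains all of one fragment — lossless.
Dependency preservation: the restricted closure of {A1, A3} across the fragments never reaches {A2, A5}, so A1, A3 → A2, A5 cannot be enforced without a join — not preserved.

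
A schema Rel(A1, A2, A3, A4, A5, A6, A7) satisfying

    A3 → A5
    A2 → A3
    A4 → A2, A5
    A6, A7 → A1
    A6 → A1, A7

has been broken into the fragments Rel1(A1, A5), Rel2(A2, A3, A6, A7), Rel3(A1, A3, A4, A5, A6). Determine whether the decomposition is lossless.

Chase test. Columns are A1, A2, A3, A4, A5, A6, A7; row i has aⱼ where attribute j ∈ Reli, else bᵢⱼ.
Initial tableau (one row per fragment):
  row 1: a1 b12 b13 b14 a5 b16 b17
  row 2: b21 a2 a3 b24 b25 a6 a7
  row 3: a1 b32 a3 a4 a5 a6 b37
Rows 2 and 3 agree on A3; apply A3→A5 and equate their A5 entries.
Rows 2 and 3 agree on A6; apply A6→A1, A7 and equate their A1, A7 entries.
No row becomes fully distinguished — the join is lossy.

No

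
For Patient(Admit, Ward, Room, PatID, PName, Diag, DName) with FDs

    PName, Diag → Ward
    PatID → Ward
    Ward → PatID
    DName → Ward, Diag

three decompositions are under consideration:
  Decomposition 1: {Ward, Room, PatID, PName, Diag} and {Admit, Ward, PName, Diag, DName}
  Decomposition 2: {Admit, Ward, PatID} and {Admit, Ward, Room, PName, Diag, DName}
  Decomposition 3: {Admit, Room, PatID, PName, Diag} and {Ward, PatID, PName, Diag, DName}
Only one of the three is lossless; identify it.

Decomposition 1: common = {Ward, PName, Diag}, closure = {Ward, PatID, PName, Diag} → lossy.
Decomposition 2: common = {Admit, Ward}, closure = {Admit, Ward, PatID} → lossless.
Decomposition 3: common = {PatID, PName, Diag}, closure = {Ward, PatID, PName, Diag} → lossy.

Decomposition 2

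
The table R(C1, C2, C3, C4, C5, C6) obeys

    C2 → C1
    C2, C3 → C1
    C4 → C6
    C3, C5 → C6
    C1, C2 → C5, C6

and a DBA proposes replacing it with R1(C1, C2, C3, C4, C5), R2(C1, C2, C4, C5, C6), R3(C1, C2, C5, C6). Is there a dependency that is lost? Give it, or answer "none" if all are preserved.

Check C3, C5 → C6: no single fragment contains all of {C3, C5, C6}, and the restricted closure of {C3, C5} across the fragments never reaches {C6}.
C2 → C1 is preserved.
C2, C3 → C1 is preserved.
C4 → C6 is preserved.
C1, C2 → C5, C6 is preserved.

C3, C5 → C6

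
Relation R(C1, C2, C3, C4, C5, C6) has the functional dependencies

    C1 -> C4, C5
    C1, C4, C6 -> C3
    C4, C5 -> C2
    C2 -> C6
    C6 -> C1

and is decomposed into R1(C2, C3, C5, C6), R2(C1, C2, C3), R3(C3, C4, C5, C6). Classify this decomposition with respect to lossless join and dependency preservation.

Lossless test (chase): Rows 1 and 2 agree on C2; apply C2→C6 and equate their C6 entries. Rows 1 and 2 agree on C6; apply C6→C1 and equate their C1 entries. Rows 1 and 3 agree on C6; apply C6→C1 and equate their C1 entries. Rows 1 and 2 agree on C1; apply C1→C4, C5 and equate their C4, C5 entries. Rows 1 and 3 agree on C1; apply C1→C4, C5 and equate their C4, C5 entries. Rows 1 and 3 agree on C4, C5; apply C4, C5→C2 and equate their C2 entries. Row 1 is now all distinguished symbols — the join is lossless.
Dependency preservation: C1 → C4, C5; C1, C4, C6 → C3; C4, C5 → C2; C6 → C1 are not contained in any single fragment, but the restricted closure of each left-hand side across the fragments still reaches the right-hand side; the remaining FDs each lie inside some fragment. All dependencies are preserved.

lossless and dependency-preserving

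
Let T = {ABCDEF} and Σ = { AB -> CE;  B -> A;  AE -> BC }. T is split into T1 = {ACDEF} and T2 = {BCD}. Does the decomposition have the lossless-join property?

Common attributes: T1 ∩ T2 = {CD}.
No dependency enlarges {CD}, so (CD)⁺ = {CD}.
The closure contains neither all of T1 = {ACDEF} nor all of T2 = {BCD}, so the common attributes are not a superkey of either fragment. The join is lossy.

No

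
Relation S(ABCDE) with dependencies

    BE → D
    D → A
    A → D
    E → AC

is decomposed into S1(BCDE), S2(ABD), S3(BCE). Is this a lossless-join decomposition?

Chase test. Columns are ABCDE; row i has aⱼ where attribute j ∈ Si, else bᵢⱼ.
Initial tableau (one row per fragment):
  row 1: b11 a2 a3 a4 a5
  row 2: a1 a2 b23 a4 b25
  row 3: b31 a2 a3 b34 a5
Rows 1 and 3 agree on BE; apply BE→D and equate their D entries.
Rows 1 and 2 agree on D; apply D→A and equate their A entries.
Rows 1 and 3 agree on D; apply D→A and equate their A entries.
Row 1 is now all distinguished symbols — the join is lossless.

Yes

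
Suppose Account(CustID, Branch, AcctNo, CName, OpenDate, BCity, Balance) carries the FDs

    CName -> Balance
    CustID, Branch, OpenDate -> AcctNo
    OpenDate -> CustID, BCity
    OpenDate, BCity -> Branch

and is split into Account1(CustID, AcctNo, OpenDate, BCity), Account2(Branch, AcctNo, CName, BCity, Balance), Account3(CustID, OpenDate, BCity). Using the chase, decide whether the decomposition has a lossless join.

No

Chase test. Columns are CustID, Branch, AcctNo, CName, OpenDate, BCity, Balance; row i has aⱼ where attribute j ∈ Accounti, else bᵢⱼ.
Initial tableau (one row per fragment):
  row 1: a1 b12 a3 b14 a5 a6 b17
  row 2: b21 a2 a3 a4 b25 a6 a7
  row 3: a1 b32 b33 b34 a5 a6 b37
Rows 1 and 3 agree on OpenDate, BCity; apply OpenDate, BCity→Branch and equate their Branch entries.
Rows 1 and 3 agree on CustID, Branch, OpenDate; apply CustID, Branch, OpenDate→AcctNo and equate their AcctNo entries.
No row becomes fully distinguished — the join is lossy.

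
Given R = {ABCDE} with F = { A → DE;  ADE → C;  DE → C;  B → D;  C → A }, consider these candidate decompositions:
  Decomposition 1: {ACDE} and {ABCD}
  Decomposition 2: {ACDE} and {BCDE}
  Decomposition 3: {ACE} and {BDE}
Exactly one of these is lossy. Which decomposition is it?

Decomposition 3

Decomposition 1: common = {ACD}, closure = {ACDE} → lossless.
Decomposition 2: common = {CDE}, closure = {ACDE} → lossless.
Decomposition 3: common = {E}, closure = {E} → lossy.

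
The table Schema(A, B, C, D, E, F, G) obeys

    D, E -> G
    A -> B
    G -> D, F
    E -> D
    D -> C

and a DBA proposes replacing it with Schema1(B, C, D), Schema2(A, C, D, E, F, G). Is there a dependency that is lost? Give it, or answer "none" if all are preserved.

A -> B

Check A → B: no single fragment contains all of {A, B}, and the restricted closure of {A} across the fragments never reaches {B}.
D, E → G is preserved.
G → D, F is preserved.
E → D is preserved.
D → C is preserved.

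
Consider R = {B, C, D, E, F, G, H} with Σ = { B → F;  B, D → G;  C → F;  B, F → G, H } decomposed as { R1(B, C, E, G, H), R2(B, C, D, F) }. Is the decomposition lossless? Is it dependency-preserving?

lossy but dependency-preserving

Lossless test: (B, C)⁺ = {B, C, F, G, H}, which is a superkey of neither fragment — lossy.
Dependency preservation: B, D → G; B, F → G, H are not contained in any single fragment, but the restricted closure of each left-hand side across the fragments still reaches the right-hand side; the remaining FDs each lie inside some fragment. All dependencies are preserved.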